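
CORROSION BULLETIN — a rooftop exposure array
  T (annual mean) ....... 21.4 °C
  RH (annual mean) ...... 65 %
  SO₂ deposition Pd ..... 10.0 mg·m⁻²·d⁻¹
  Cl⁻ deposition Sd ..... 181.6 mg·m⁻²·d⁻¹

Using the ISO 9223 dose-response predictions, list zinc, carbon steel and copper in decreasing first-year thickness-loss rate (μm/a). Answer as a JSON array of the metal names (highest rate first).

["carbon steel", "zinc", "copper"]

zinc: T>10 °C ⇒ hinge -0.071·(21.4−10) = -0.8094
  SO₂ term: 0.0129·10.0^0.44·exp(0.046·65-0.8094) = 0.3145
  Sd branch = 0.0175·Sd^0.57·e^(0.008·RH+0.085·T) = 3.52 μm/a
  sum: 0.3145 + 3.52 → r_corr = 3.835 μm/a
carbon steel: f(T) = -0.054·(T−10) [T>10 °C] = -0.6156
  Pd branch = 1.77·Pd^0.52·e^(0.02·RH+f) = 11.62 μm/a
  Sd branch = 0.102·Sd^0.62·e^(0.033·RH+0.04·T) = 51.59 μm/a
  r_corr = 11.62 + 51.59 = 63.21 μm/a
copper: T>10 °C ⇒ hinge -0.080·(21.4−10) = -0.9120
  SO₂ term: 0.0053·10.0^0.26·exp(0.059·65-0.9120) = 0.1794
  Sd branch = 0.01025·Sd^0.27·e^(0.036·RH+0.049·T) = 1.237 μm/a
  sum: 0.1794 + 1.237 → r_corr = 1.416 μm/a
Ordering by μm/a: carbon steel (63.2) > zinc (3.83) > copper (1.42)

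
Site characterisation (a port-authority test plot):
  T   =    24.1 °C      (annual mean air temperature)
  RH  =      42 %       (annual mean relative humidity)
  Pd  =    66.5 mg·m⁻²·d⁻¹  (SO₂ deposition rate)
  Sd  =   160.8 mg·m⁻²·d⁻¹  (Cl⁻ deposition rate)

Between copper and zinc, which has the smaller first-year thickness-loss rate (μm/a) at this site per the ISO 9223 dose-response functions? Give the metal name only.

copper: temperature factor f = -0.080·(14.1) = -1.1280
  SO₂ term: 0.0053·66.5^0.26·exp(0.059·42-1.1280) = 0.06088
  Sd branch = 0.01025·Sd^0.27·e^(0.036·RH+0.049·T) = 0.5969 μm/a
  r_corr = 0.06088 + 0.5969 = 0.6578 μm/a
zinc: temperature factor f = -0.071·(14.1) = -1.0011
  SO₂ term: 0.0129·66.5^0.44·exp(0.046·42-1.0011) = 0.2075
  Cl⁻ term: 0.0175·160.8^0.57·exp(0.008·42+0.085·24.1) = 3.437
  sum: 0.2075 + 3.437 → r_corr = 3.645 μm/a
Ordering by μm/a: zinc (3.64) > copper (0.658)

copper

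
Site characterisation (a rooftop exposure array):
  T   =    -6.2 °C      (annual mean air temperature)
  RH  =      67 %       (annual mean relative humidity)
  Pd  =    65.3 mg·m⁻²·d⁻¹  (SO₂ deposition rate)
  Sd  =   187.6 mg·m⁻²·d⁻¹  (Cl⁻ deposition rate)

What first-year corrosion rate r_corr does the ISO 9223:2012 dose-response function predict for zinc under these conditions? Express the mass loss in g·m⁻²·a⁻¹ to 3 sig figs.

zinc: T≤10 °C ⇒ hinge +0.038·(-6.2−10) = -0.6156
  SO₂ term: 0.0129·65.3^0.44·exp(0.046·67-0.6156) = 0.9556
  Sd branch = 0.0175·Sd^0.57·e^(0.008·RH+0.085·T) = 0.3489 μm/a
  r_corr = 0.9556 + 0.3489 = 1.305 μm/a
Convert to mass loss: 1.305 μm/a × 7.14 g/cm³ = 9.314 g·m⁻²·a⁻¹

r_corr = 9.31 g·m⁻²·a⁻¹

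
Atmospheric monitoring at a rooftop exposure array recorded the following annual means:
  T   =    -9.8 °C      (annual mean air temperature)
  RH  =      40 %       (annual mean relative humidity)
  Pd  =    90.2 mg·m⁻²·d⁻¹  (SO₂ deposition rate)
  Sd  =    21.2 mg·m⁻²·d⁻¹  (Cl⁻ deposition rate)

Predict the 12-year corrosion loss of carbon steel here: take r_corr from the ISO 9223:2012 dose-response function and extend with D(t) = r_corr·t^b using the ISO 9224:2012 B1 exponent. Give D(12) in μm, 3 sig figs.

D(12) = 14.0 μm

carbon steel: temperature factor f = +0.150·(-19.8) = -2.9700
  sulphur-dioxide contribution → 2.1 μm/a
  chloride contribution → 1.714 μm/a
  ⇒ r_corr(carbon steel) = 3.814 μm/a
ISO 9224: D(t) = r_corr · t^b with b = 0.523 (carbon steel, B1)
  D(12) = 3.814 × 12^0.523 = 3.814 × 3.668 = 13.99 μm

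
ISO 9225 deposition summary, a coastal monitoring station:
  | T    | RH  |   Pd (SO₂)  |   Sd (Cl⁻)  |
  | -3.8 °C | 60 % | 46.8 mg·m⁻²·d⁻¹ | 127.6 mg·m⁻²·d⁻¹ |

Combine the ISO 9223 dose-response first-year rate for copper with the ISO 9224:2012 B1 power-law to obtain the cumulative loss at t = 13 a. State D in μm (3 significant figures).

D(13) = 1.99 μm

copper: temperature factor f = +0.126·(-13.8) = -1.7388
  sulphur-dioxide contribution → 0.08726 μm/a
  chloride contribution → 0.2732 μm/a
  ⇒ r_corr(copper) = 0.3605 μm/a
Long-term exponent b (ISO 9224 Table 2, B1) = 0.667
  D(13) = 0.3605 × 13^0.667 = 0.3605 × 5.534 = 1.995 μm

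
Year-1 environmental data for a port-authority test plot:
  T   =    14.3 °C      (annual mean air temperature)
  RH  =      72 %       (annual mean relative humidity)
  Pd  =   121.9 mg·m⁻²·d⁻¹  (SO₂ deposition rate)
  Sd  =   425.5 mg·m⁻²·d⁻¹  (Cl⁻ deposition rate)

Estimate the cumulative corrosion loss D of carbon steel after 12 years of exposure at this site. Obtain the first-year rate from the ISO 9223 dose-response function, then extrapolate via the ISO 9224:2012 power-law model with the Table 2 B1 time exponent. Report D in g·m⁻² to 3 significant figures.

carbon steel: temperature factor f = -0.054·(4.3) = -0.2322
  sulphur-dioxide contribution → 71.98 μm/a
  chloride contribution → 82.95 μm/a
  ⇒ r_corr(carbon steel) = 154.9 μm/a
ISO 9224: D(t) = r_corr · t^b with b = 0.523 (carbon steel, B1)
  D(12) = 154.9 × 12^0.523 = 154.9 × 3.668 = 568.3 μm
  Mass loss = 568.3 μm × 7.85 g/cm³ = 4461 g·m⁻²

D(12) = 4.46e+03 g·m⁻²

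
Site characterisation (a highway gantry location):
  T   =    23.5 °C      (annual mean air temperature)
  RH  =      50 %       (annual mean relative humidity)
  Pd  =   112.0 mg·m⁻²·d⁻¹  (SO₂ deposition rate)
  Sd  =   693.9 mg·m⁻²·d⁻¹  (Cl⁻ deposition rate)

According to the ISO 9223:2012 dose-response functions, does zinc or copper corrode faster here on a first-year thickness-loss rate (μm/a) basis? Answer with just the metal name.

zinc: T>10 °C ⇒ hinge -0.071·(23.5−10) = -0.9585
  Pd branch = 0.0129·Pd^0.44·e^(0.046·RH+f) = 0.3934 μm/a
  Cl⁻ term: 0.0175·693.9^0.57·exp(0.008·50+0.085·23.5) = 8.013
  sum: 0.3934 + 8.013 → r_corr = 8.406 μm/a
copper: temperature factor f = -0.080·(13.5) = -1.0800
  Pd branch = 0.0053·Pd^0.26·e^(0.059·RH+f) = 0.1173 μm/a
  Sd branch = 0.01025·Sd^0.27·e^(0.036·RH+0.049·T) = 1.147 μm/a
  r_corr = 0.1173 + 1.147 = 1.265 μm/a
Ordering by μm/a: zinc (8.41) > copper (1.26)

zinc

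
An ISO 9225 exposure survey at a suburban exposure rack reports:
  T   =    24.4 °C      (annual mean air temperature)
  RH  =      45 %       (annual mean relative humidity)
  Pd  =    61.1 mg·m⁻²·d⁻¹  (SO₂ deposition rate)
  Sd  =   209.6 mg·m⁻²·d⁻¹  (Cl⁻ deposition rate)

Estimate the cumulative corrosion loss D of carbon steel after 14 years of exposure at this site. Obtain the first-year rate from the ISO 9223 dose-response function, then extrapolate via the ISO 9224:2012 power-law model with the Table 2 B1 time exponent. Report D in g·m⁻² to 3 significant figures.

carbon steel: f(T) = -0.054·(T−10) [T>10 °C] = -0.7776
  Pd branch = 1.77·Pd^0.52·e^(0.02·RH+f) = 16.98 μm/a
  Cl⁻ term: 0.102·209.6^0.62·exp(0.033·45+0.04·24.4) = 32.86
  sum: 16.98 + 32.86 → r_corr = 49.84 μm/a
Long-term exponent b (ISO 9224 Table 2, B1) = 0.523
  D(14) = 49.84 × 14^0.523 = 49.84 × 3.976 = 198.1 μm
  Mass loss = 198.1 μm × 7.85 g/cm³ = 1555 g·m⁻²

D(14) = 1.56e+03 g·m⁻²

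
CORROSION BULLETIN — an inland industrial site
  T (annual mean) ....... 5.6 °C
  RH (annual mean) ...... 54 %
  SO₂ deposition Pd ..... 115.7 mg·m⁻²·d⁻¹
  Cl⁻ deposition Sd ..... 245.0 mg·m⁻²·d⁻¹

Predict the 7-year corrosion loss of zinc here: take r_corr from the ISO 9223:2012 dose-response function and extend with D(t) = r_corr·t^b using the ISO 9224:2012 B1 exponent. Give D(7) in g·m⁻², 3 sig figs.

D(7) = 71.4 g·m⁻²

zinc: temperature factor f = +0.038·(-4.4) = -0.1672
  SO₂ term: 0.0129·115.7^0.44·exp(0.046·54-0.1672) = 1.058
  Cl⁻ term: 0.0175·245.0^0.57·exp(0.008·54+0.085·5.6) = 0.9982
  r_corr = 1.058 + 0.9982 = 2.057 μm/a
ISO 9224: D(t) = r_corr · t^b with b = 0.813 (zinc, B1)
  D(7) = 2.057 × 7^0.813 = 2.057 × 4.865 = 10 μm
  Mass loss = 10 μm × 7.14 g/cm³ = 71.43 g·m⁻²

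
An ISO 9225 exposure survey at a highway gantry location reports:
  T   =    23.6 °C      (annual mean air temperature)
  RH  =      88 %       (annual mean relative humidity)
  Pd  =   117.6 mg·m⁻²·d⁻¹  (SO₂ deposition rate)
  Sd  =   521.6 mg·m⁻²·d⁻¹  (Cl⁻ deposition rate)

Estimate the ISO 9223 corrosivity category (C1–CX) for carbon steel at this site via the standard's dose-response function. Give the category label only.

CX

carbon steel: temperature factor f = -0.054·(13.6) = -0.7344
  Pd branch = 1.77·Pd^0.52·e^(0.02·RH+f) = 58.88 μm/a
  Cl⁻ term: 0.102·521.6^0.62·exp(0.033·88+0.04·23.6) = 231.5
  sum: 58.88 + 231.5 → r_corr = 290.4 μm/a
ISO 9223 Table 2 (carbon steel): 200 < 290 ≤ 700 μm/a ⇒ CX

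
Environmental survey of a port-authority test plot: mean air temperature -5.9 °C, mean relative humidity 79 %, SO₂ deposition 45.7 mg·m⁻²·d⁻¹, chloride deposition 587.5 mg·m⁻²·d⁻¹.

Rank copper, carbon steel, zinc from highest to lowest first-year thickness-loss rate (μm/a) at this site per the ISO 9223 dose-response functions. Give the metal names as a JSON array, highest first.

copper: f(T) = +0.126·(T−10) [T≤10 °C] = -2.0034
  sulphur-dioxide contribution → 0.2042 μm/a
  chloride contribution → 0.7378 μm/a
  ⇒ r_corr(copper) = 0.942 μm/a
carbon steel: temperature factor f = +0.150·(-15.9) = -2.3850
  sulphur-dioxide contribution → 5.775 μm/a
  chloride contribution → 56.9 μm/a
  total first-year rate 62.67 μm/a
zinc: temperature factor f = +0.038·(-15.9) = -0.6042
  sulphur-dioxide contribution → 1.435 μm/a
  chloride contribution → 0.7552 μm/a
  ⇒ r_corr(zinc) = 2.19 μm/a
Ordering by μm/a: carbon steel (62.7) > zinc (2.19) > copper (0.942)

["carbon steel", "zinc", "copper"]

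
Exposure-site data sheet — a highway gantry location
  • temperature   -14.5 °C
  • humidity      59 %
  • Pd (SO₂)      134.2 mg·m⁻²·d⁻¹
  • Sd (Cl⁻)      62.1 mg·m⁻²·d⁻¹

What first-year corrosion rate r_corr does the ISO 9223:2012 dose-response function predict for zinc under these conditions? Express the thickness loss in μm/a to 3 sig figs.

zinc: f(T) = +0.038·(T−10) [T≤10 °C] = -0.9310
  sulphur-dioxide contribution → 0.6624 μm/a
  chloride contribution → 0.08606 μm/a
  total first-year rate 0.7485 μm/a

r_corr = 0.749 μm/a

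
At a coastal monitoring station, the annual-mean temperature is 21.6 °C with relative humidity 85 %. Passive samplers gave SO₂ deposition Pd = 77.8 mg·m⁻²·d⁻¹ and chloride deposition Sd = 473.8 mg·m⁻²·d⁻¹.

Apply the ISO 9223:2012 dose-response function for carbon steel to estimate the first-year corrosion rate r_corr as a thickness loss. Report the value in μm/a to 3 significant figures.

r_corr = 232 μm/a

carbon steel: f(T) = -0.054·(T−10) [T>10 °C] = -0.6264
  SO₂ term: 1.77·77.8^0.52·exp(0.02·85-0.6264) = 49.84
  Cl⁻ term: 0.102·473.8^0.62·exp(0.033·85+0.04·21.6) = 182.3
  r_corr = 49.84 + 182.3 = 232.2 μm/a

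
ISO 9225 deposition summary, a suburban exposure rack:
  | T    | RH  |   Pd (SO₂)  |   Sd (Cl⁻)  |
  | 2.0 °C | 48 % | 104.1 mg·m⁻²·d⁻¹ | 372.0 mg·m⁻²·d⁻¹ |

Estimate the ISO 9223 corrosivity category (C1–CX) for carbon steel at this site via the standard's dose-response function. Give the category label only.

C3

carbon steel: T≤10 °C ⇒ hinge +0.150·(2.0−10) = -1.2000
  SO₂ term: 1.77·104.1^0.52·exp(0.02·48-1.2000) = 15.59
  Sd branch = 0.102·Sd^0.62·e^(0.033·RH+0.04·T) = 21.14 μm/a
  sum: 15.59 + 21.14 → r_corr = 36.72 μm/a
36.7 μm/a falls in (25, 50] for carbon steel → category C3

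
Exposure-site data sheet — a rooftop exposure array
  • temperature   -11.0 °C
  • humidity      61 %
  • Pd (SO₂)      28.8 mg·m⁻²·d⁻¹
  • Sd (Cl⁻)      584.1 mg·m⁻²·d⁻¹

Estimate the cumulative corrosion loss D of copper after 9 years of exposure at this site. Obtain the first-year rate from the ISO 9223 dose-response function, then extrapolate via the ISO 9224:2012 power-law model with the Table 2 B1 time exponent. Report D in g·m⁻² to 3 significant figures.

D(9) = 12.9 g·m⁻²

copper: T≤10 °C ⇒ hinge +0.126·(-11.0−10) = -2.6460
  Pd branch = 0.0053·Pd^0.26·e^(0.059·RH+f) = 0.03293 μm/a
  Cl⁻ term: 0.01025·584.1^0.27·exp(0.036·61+0.049·-11.0) = 0.3001
  sum: 0.03293 + 0.3001 → r_corr = 0.3331 μm/a
ISO 9224: D(t) = r_corr · t^b with b = 0.667 (copper, B1)
  D(9) = 0.3331 × 9^0.667 = 0.3331 × 4.33 = 1.442 μm
  Mass loss = 1.442 μm × 8.96 g/cm³ = 12.92 g·m⁻²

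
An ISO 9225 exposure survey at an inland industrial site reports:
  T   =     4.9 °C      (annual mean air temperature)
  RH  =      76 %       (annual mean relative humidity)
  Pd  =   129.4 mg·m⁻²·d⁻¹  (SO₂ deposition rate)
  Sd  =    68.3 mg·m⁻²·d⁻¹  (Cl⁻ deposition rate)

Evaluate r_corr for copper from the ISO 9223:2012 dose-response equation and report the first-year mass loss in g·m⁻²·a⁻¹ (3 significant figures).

r_corr = 13.5 g·m⁻²·a⁻¹

copper: temperature factor f = +0.126·(-5.1) = -0.6426
  sulphur-dioxide contribution → 0.8743 μm/a
  chloride contribution → 0.6288 μm/a
  ⇒ r_corr(copper) = 1.503 μm/a
Convert to mass loss: 1.503 μm/a × 8.96 g/cm³ = 13.47 g·m⁻²·a⁻¹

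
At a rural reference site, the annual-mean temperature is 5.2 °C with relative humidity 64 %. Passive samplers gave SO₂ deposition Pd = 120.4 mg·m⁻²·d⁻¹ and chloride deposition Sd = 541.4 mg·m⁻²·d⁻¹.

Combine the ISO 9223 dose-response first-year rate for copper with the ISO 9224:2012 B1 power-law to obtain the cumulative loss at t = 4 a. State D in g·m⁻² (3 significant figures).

copper: f(T) = +0.126·(T−10) [T≤10 °C] = -0.6048
  Pd branch = 0.0053·Pd^0.26·e^(0.059·RH+f) = 0.439 μm/a
  Sd branch = 0.01025·Sd^0.27·e^(0.036·RH+0.049·T) = 0.7245 μm/a
  r_corr = 0.439 + 0.7245 = 1.164 μm/a
Power-law: D(4) = r_corr · 4^0.667
  D(4) = 1.164 × 4^0.667 = 1.164 × 2.521 = 2.933 μm
  Mass loss = 2.933 μm × 8.96 g/cm³ = 26.28 g·m⁻²

D(4) = 26.3 g·m⁻²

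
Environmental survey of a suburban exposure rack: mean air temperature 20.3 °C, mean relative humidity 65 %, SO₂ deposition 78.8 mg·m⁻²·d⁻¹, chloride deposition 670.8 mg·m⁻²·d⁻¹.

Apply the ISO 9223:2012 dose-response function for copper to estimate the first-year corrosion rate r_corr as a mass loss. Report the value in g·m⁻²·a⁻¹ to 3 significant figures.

copper: temperature factor f = -0.080·(10.3) = -0.8240
  Pd branch = 0.0053·Pd^0.26·e^(0.059·RH+f) = 0.335 μm/a
  Sd branch = 0.01025·Sd^0.27·e^(0.036·RH+0.049·T) = 1.668 μm/a
  sum: 0.335 + 1.668 → r_corr = 2.003 μm/a
Convert to mass loss: 2.003 μm/a × 8.96 g/cm³ = 17.95 g·m⁻²·a⁻¹

r_corr = 17.9 g·m⁻²·a⁻¹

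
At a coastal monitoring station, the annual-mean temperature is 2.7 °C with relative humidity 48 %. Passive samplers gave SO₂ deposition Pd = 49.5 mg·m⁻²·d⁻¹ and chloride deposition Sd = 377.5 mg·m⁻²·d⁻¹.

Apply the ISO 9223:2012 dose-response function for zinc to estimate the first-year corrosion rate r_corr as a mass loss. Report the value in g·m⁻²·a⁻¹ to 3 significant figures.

zinc: T≤10 °C ⇒ hinge +0.038·(2.7−10) = -0.2774
  SO₂ term: 0.0129·49.5^0.44·exp(0.046·48-0.2774) = 0.4951
  Sd branch = 0.0175·Sd^0.57·e^(0.008·RH+0.085·T) = 0.9513 μm/a
  r_corr = 0.4951 + 0.9513 = 1.446 μm/a
Convert to mass loss: 1.446 μm/a × 7.14 g/cm³ = 10.33 g·m⁻²·a⁻¹

r_corr = 10.3 g·m⁻²·a⁻¹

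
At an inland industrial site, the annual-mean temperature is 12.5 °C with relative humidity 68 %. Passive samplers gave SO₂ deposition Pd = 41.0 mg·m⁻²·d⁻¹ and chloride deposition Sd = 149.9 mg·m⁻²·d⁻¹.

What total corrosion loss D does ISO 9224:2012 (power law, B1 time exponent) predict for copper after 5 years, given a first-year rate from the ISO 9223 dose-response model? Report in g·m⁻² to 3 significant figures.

copper: f(T) = -0.080·(T−10) [T>10 °C] = -0.2000
  sulphur-dioxide contribution → 0.6297 μm/a
  chloride contribution → 0.846 μm/a
  total first-year rate 1.476 μm/a
ISO 9224: D(t) = r_corr · t^b with b = 0.667 (copper, B1)
  D(5) = 1.476 × 5^0.667 = 1.476 × 2.926 = 4.317 μm
  Mass loss = 4.317 μm × 8.96 g/cm³ = 38.68 g·m⁻²

D(5) = 38.7 g·m⁻²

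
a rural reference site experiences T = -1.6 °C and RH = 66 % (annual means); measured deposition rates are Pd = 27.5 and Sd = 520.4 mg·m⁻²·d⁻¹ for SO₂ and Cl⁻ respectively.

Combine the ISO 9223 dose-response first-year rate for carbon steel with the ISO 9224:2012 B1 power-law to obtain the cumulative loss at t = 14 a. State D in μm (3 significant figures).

carbon steel: f(T) = +0.150·(T−10) [T≤10 °C] = -1.7400
  SO₂ term: 1.77·27.5^0.52·exp(0.02·66-1.7400) = 6.517
  Cl⁻ term: 0.102·520.4^0.62·exp(0.033·66+0.04·-1.6) = 40.82
  r_corr = 6.517 + 40.82 = 47.33 μm/a
Power-law: D(14) = r_corr · 14^0.523
  D(14) = 47.33 × 14^0.523 = 47.33 × 3.976 = 188.2 μm

D(14) = 188 μm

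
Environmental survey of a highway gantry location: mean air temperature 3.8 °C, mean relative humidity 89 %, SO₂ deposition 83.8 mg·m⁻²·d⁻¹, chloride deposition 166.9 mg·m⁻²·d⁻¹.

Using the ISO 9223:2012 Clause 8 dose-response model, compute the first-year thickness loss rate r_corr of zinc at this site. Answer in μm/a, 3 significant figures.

r_corr = 5.20 μm/a

zinc: f(T) = +0.038·(T−10) [T≤10 °C] = -0.2356
  SO₂ term: 0.0129·83.8^0.44·exp(0.046·89-0.2356) = 4.29
  Sd branch = 0.0175·Sd^0.57·e^(0.008·RH+0.085·T) = 0.9106 μm/a
  sum: 4.29 + 0.9106 → r_corr = 5.201 μm/a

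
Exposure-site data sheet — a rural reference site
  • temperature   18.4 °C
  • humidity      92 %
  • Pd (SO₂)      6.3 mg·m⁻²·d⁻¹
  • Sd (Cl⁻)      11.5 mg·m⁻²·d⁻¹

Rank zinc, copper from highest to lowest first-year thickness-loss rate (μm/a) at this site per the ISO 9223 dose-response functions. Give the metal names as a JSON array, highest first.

zinc: temperature factor f = -0.071·(8.4) = -0.5964
  SO₂ term: 0.0129·6.3^0.44·exp(0.046·92-0.5964) = 1.1
  Sd branch = 0.0175·Sd^0.57·e^(0.008·RH+0.085·T) = 0.7023 μm/a
  r_corr = 1.1 + 0.7023 = 1.802 μm/a
copper: f(T) = -0.080·(T−10) [T>10 °C] = -0.6720
  Pd branch = 0.0053·Pd^0.26·e^(0.059·RH+f) = 0.9945 μm/a
  Sd branch = 0.01025·Sd^0.27·e^(0.036·RH+0.049·T) = 1.34 μm/a
  r_corr = 0.9945 + 1.34 = 2.334 μm/a
Ordering by μm/a: copper (2.33) > zinc (1.8)

["copper", "zinc"]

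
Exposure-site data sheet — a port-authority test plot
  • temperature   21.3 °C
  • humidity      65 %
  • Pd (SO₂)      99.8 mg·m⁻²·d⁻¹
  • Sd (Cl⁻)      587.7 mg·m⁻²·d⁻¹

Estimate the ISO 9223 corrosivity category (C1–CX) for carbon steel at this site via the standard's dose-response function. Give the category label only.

C5

carbon steel: T>10 °C ⇒ hinge -0.054·(21.3−10) = -0.6102
  sulphur-dioxide contribution → 38.65 μm/a
  chloride contribution → 106.4 μm/a
  ⇒ r_corr(carbon steel) = 145.1 μm/a
145 μm/a falls in (80, 200] for carbon steel → category C5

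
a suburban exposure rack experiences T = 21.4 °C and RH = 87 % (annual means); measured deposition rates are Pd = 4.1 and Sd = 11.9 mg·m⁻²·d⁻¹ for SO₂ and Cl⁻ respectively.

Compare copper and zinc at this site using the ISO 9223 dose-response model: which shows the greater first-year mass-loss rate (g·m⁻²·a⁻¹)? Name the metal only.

copper

copper: f(T) = -0.080·(T−10) [T>10 °C] = -0.9120
  sulphur-dioxide contribution → 0.5209 μm/a
  chloride contribution → 1.308 μm/a
  ⇒ r_corr(copper) = 1.829 μm/a
  mass loss = 1.829 μm/a × 8.96 g/cm³ = 16.39 g·m⁻²·a⁻¹
zinc: temperature factor f = -0.071·(11.4) = -0.8094
  sulphur-dioxide contribution → 0.5844 μm/a
  chloride contribution → 0.8879 μm/a
  total first-year rate 1.472 μm/a
  mass loss = 1.472 μm/a × 7.14 g/cm³ = 10.51 g·m⁻²·a⁻¹
Ordering by g·m⁻²·a⁻¹: copper (16.4) > zinc (10.5)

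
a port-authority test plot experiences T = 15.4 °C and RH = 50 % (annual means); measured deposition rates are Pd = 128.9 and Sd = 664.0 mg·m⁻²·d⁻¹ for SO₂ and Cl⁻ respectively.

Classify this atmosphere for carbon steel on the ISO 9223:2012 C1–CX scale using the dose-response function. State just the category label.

carbon steel: f(T) = -0.054·(T−10) [T>10 °C] = -0.2916
  Pd branch = 1.77·Pd^0.52·e^(0.02·RH+f) = 44.97 μm/a
  Cl⁻ term: 0.102·664.0^0.62·exp(0.033·50+0.04·15.4) = 55.27
  sum: 44.97 + 55.27 → r_corr = 100.2 μm/a
Category bounds: 80…200 μm/a bracket r_corr ⇒ C5

C5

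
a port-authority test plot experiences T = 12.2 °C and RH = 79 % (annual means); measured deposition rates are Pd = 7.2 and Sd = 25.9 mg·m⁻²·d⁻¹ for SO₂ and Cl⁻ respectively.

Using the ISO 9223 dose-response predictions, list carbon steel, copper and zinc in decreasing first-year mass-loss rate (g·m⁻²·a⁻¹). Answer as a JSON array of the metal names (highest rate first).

["carbon steel", "copper", "zinc"]

carbon steel: T>10 °C ⇒ hinge -0.054·(12.2−10) = -0.1188
  Pd branch = 1.77·Pd^0.52·e^(0.02·RH+f) = 21.3 μm/a
  Cl⁻ term: 0.102·25.9^0.62·exp(0.033·79+0.04·12.2) = 16.94
  sum: 21.3 + 16.94 → r_corr = 38.24 μm/a
  mass loss = 38.24 μm/a × 7.85 g/cm³ = 300.2 g·m⁻²·a⁻¹
copper: T>10 °C ⇒ hinge -0.080·(12.2−10) = -0.1760
  SO₂ term: 0.0053·7.2^0.26·exp(0.059·79-0.1760) = 0.7852
  Cl⁻ term: 0.01025·25.9^0.27·exp(0.036·79+0.049·12.2) = 0.771
  r_corr = 0.7852 + 0.771 = 1.556 μm/a
  mass loss = 1.556 μm/a × 8.96 g/cm³ = 13.94 g·m⁻²·a⁻¹
zinc: temperature factor f = -0.071·(2.2) = -0.1562
  SO₂ term: 0.0129·7.2^0.44·exp(0.046·79-0.1562) = 0.9959
  Sd branch = 0.0175·Sd^0.57·e^(0.008·RH+0.085·T) = 0.5935 μm/a
  sum: 0.9959 + 0.5935 → r_corr = 1.589 μm/a
  mass loss = 1.589 μm/a × 7.14 g/cm³ = 11.35 g·m⁻²·a⁻¹
Ordering by g·m⁻²·a⁻¹: carbon steel (300) > copper (13.9) > zinc (11.3)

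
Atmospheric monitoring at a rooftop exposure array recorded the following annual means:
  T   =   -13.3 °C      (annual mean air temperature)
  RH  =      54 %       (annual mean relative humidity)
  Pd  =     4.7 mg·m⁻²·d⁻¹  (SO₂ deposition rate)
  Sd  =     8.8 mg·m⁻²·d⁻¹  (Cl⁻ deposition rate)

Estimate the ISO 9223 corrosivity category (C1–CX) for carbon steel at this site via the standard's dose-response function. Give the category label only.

carbon steel: f(T) = +0.150·(T−10) [T≤10 °C] = -3.4950
  sulphur-dioxide contribution → 0.3537 μm/a
  chloride contribution → 1.371 μm/a
  total first-year rate 1.725 μm/a
1.72 μm/a falls in (1.3, 25] for carbon steel → category C2

C2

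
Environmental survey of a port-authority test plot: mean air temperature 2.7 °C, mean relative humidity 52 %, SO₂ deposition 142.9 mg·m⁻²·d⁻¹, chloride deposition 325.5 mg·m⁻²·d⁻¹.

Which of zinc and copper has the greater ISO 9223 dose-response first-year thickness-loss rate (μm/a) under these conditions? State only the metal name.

zinc: f(T) = +0.038·(T−10) [T≤10 °C] = -0.2774
  Pd branch = 0.0129·Pd^0.44·e^(0.046·RH+f) = 0.9488 μm/a
  Sd branch = 0.0175·Sd^0.57·e^(0.008·RH+0.085·T) = 0.9027 μm/a
  r_corr = 0.9488 + 0.9027 = 1.851 μm/a
copper: T≤10 °C ⇒ hinge +0.126·(2.7−10) = -0.9198
  SO₂ term: 0.0053·142.9^0.26·exp(0.059·52-0.9198) = 0.165
  Cl⁻ term: 0.01025·325.5^0.27·exp(0.036·52+0.049·2.7) = 0.3627
  sum: 0.165 + 0.3627 → r_corr = 0.5277 μm/a
Ordering by μm/a: zinc (1.85) > copper (0.528)

zinc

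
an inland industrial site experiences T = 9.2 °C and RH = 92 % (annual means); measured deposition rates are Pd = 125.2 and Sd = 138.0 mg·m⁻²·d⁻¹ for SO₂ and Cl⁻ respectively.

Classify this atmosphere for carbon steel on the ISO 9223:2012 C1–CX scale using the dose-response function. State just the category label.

C5

carbon steel: temperature factor f = +0.150·(-0.8) = -0.1200
  SO₂ term: 1.77·125.2^0.52·exp(0.02·92-0.1200) = 121.8
  Sd branch = 0.102·Sd^0.62·e^(0.033·RH+0.04·T) = 65.11 μm/a
  r_corr = 121.8 + 65.11 = 186.9 μm/a
Category bounds: 80…200 μm/a bracket r_corr ⇒ C5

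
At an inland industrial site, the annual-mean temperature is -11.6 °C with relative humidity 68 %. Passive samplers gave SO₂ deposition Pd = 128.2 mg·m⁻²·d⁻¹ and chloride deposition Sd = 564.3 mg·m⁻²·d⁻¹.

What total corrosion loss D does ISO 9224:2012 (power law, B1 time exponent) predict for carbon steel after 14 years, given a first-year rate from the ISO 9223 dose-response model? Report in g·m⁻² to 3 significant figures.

carbon steel: f(T) = +0.150·(T−10) [T≤10 °C] = -3.2400
  Pd branch = 1.77·Pd^0.52·e^(0.02·RH+f) = 3.37 μm/a
  Sd branch = 0.102·Sd^0.62·e^(0.033·RH+0.04·T) = 30.73 μm/a
  sum: 3.37 + 30.73 → r_corr = 34.1 μm/a
Power-law: D(14) = r_corr · 14^0.523
  D(14) = 34.1 × 14^0.523 = 34.1 × 3.976 = 135.6 μm
  Mass loss = 135.6 μm × 7.85 g/cm³ = 1064 g·m⁻²

D(14) = 1.06e+03 g·m⁻²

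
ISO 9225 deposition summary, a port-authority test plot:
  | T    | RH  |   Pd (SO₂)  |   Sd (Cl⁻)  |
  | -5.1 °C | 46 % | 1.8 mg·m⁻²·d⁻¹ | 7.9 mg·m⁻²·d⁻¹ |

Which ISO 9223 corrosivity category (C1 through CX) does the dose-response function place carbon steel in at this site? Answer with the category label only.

carbon steel: temperature factor f = +0.150·(-15.1) = -2.2650
  sulphur-dioxide contribution → 0.626 μm/a
  chloride contribution → 1.367 μm/a
  total first-year rate 1.993 μm/a
Category bounds: 1.3…25 μm/a bracket r_corr ⇒ C2

C2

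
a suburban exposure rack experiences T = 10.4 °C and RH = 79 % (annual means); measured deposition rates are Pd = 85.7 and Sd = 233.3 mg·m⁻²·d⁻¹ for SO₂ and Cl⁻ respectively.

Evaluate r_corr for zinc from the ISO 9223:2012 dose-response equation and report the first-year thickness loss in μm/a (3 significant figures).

r_corr = 5.15 μm/a

zinc: T>10 °C ⇒ hinge -0.071·(10.4−10) = -0.0284
  sulphur-dioxide contribution → 3.365 μm/a
  chloride contribution → 1.783 μm/a
  ⇒ r_corr(zinc) = 5.148 μm/a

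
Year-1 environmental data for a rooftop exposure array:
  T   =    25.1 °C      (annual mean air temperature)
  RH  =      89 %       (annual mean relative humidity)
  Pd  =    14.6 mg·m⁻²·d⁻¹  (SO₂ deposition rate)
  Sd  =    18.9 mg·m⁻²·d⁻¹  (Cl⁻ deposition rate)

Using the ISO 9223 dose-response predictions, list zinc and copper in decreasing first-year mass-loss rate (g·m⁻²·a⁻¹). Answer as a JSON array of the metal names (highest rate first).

["copper", "zinc"]

zinc: f(T) = -0.071·(T−10) [T>10 °C] = -1.0721
  Pd branch = 0.0129·Pd^0.44·e^(0.046·RH+f) = 0.8616 μm/a
  Sd branch = 0.0175·Sd^0.57·e^(0.008·RH+0.085·T) = 1.608 μm/a
  r_corr = 0.8616 + 1.608 = 2.47 μm/a
  mass loss = 2.47 μm/a × 7.14 g/cm³ = 17.64 g·m⁻²·a⁻¹
copper: temperature factor f = -0.080·(15.1) = -1.2080
  SO₂ term: 0.0053·14.6^0.26·exp(0.059·89-1.2080) = 0.6065
  Cl⁻ term: 0.01025·18.9^0.27·exp(0.036·89+0.049·25.1) = 1.91
  sum: 0.6065 + 1.91 → r_corr = 2.516 μm/a
  mass loss = 2.516 μm/a × 8.96 g/cm³ = 22.55 g·m⁻²·a⁻¹
Ordering by g·m⁻²·a⁻¹: copper (22.5) > zinc (17.6)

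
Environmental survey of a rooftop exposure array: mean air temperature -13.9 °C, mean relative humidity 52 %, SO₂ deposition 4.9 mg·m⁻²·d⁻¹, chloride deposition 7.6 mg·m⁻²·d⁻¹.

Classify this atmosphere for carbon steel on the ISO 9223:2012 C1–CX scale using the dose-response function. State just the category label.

C2

carbon steel: f(T) = +0.150·(T−10) [T≤10 °C] = -3.5850
  SO₂ term: 1.77·4.9^0.52·exp(0.02·52-3.5850) = 0.3174
  Cl⁻ term: 0.102·7.6^0.62·exp(0.033·52+0.04·-13.9) = 1.144
  sum: 0.3174 + 1.144 → r_corr = 1.462 μm/a
Category bounds: 1.3…25 μm/a bracket r_corr ⇒ C2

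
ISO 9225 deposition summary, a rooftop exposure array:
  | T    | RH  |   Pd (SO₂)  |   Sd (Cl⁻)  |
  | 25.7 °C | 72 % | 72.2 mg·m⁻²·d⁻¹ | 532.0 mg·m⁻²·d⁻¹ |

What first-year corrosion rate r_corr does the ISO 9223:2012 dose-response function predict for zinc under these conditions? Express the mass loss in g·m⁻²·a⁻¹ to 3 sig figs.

zinc: T>10 °C ⇒ hinge -0.071·(25.7−10) = -1.1147
  SO₂ term: 0.0129·72.2^0.44·exp(0.046·72-1.1147) = 0.7632
  Cl⁻ term: 0.0175·532.0^0.57·exp(0.008·72+0.085·25.7) = 9.901
  sum: 0.7632 + 9.901 → r_corr = 10.66 μm/a
Convert to mass loss: 10.66 μm/a × 7.14 g/cm³ = 76.14 g·m⁻²·a⁻¹

r_corr = 76.1 g·m⁻²·a⁻¹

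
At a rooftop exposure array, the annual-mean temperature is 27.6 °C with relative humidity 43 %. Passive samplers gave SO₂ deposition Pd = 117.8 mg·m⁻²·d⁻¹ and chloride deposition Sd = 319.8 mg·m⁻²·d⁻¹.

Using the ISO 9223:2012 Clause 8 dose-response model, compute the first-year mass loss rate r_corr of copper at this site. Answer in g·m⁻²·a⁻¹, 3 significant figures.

r_corr = 8.43 g·m⁻²·a⁻¹

copper: f(T) = -0.080·(T−10) [T>10 °C] = -1.4080
  SO₂ term: 0.0053·117.8^0.26·exp(0.059·43-1.4080) = 0.05664
  Sd branch = 0.01025·Sd^0.27·e^(0.036·RH+0.049·T) = 0.8844 μm/a
  r_corr = 0.05664 + 0.8844 = 0.9411 μm/a
Convert to mass loss: 0.9411 μm/a × 8.96 g/cm³ = 8.432 g·m⁻²·a⁻¹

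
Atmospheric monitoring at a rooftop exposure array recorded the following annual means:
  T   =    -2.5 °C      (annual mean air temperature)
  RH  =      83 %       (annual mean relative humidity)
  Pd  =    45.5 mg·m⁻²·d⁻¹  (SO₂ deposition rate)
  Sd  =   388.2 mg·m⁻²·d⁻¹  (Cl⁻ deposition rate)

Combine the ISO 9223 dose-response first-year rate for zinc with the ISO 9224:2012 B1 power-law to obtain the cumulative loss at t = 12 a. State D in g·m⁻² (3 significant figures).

zinc: f(T) = +0.038·(T−10) [T≤10 °C] = -0.4750
  Pd branch = 0.0129·Pd^0.44·e^(0.046·RH+f) = 1.959 μm/a
  Cl⁻ term: 0.0175·388.2^0.57·exp(0.008·83+0.085·-2.5) = 0.822
  r_corr = 1.959 + 0.822 = 2.781 μm/a
ISO 9224: D(t) = r_corr · t^b with b = 0.813 (zinc, B1)
  D(12) = 2.781 × 12^0.813 = 2.781 × 7.54 = 20.97 μm
  Mass loss = 20.97 μm × 7.14 g/cm³ = 149.7 g·m⁻²

D(12) = 150 g·m⁻²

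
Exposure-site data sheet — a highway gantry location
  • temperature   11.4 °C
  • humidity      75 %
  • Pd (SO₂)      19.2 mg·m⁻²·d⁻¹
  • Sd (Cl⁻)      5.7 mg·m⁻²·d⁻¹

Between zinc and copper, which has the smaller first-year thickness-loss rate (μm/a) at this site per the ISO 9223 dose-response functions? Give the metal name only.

zinc: T>10 °C ⇒ hinge -0.071·(11.4−10) = -0.0994
  sulphur-dioxide contribution → 1.35 μm/a
  chloride contribution → 0.2266 μm/a
  ⇒ r_corr(zinc) = 1.577 μm/a
copper: f(T) = -0.080·(T−10) [T>10 °C] = -0.1120
  sulphur-dioxide contribution → 0.8532 μm/a
  chloride contribution → 0.4266 μm/a
  ⇒ r_corr(copper) = 1.28 μm/a
Ordering by μm/a: zinc (1.58) > copper (1.28)

copper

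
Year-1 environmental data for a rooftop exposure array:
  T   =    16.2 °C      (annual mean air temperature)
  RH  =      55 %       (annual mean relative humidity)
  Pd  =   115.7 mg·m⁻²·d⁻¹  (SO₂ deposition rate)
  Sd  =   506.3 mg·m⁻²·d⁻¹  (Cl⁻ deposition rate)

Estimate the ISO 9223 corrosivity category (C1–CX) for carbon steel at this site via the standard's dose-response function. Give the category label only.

carbon steel: T>10 °C ⇒ hinge -0.054·(16.2−10) = -0.3348
  Pd branch = 1.77·Pd^0.52·e^(0.02·RH+f) = 45 μm/a
  Sd branch = 0.102·Sd^0.62·e^(0.033·RH+0.04·T) = 56.89 μm/a
  r_corr = 45 + 56.89 = 101.9 μm/a
102 μm/a falls in (80, 200] for carbon steel → category C5

C5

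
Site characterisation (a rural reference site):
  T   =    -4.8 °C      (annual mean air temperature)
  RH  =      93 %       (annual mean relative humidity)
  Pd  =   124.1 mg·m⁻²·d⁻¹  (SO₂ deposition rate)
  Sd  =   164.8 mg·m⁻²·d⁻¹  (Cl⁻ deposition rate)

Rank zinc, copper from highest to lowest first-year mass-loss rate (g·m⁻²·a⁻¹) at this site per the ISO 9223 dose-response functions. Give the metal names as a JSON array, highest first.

["zinc", "copper"]

zinc: f(T) = +0.038·(T−10) [T≤10 °C] = -0.5624
  sulphur-dioxide contribution → 4.421 μm/a
  chloride contribution → 0.4494 μm/a
  total first-year rate 4.87 μm/a
  mass loss = 4.87 μm/a × 7.14 g/cm³ = 34.77 g·m⁻²·a⁻¹
copper: temperature factor f = +0.126·(-14.8) = -1.8648
  sulphur-dioxide contribution → 0.6946 μm/a
  chloride contribution → 0.9145 μm/a
  ⇒ r_corr(copper) = 1.609 μm/a
  mass loss = 1.609 μm/a × 8.96 g/cm³ = 14.42 g·m⁻²·a⁻¹
Ordering by g·m⁻²·a⁻¹: zinc (34.8) > copper (14.4)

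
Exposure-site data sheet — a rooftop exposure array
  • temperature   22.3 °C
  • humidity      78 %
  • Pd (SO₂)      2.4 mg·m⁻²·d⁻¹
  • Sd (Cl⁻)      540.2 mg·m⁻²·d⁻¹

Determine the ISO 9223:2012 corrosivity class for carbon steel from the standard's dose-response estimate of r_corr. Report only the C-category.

C5

carbon steel: f(T) = -0.054·(T−10) [T>10 °C] = -0.6642
  SO₂ term: 1.77·2.4^0.52·exp(0.02·78-0.6642) = 6.835
  Cl⁻ term: 0.102·540.2^0.62·exp(0.033·78+0.04·22.3) = 161.5
  r_corr = 6.835 + 161.5 = 168.3 μm/a
Category bounds: 80…200 μm/a bracket r_corr ⇒ C5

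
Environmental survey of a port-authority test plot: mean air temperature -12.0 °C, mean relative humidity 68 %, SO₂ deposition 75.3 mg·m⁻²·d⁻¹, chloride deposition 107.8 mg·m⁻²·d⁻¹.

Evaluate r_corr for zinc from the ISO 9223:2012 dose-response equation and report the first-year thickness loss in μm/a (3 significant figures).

zinc: f(T) = +0.038·(T−10) [T≤10 °C] = -0.8360
  Pd branch = 0.0129·Pd^0.44·e^(0.046·RH+f) = 0.8546 μm/a
  Cl⁻ term: 0.0175·107.8^0.57·exp(0.008·68+0.085·-12.0) = 0.1566
  sum: 0.8546 + 0.1566 → r_corr = 1.011 μm/a

r_corr = 1.01 μm/a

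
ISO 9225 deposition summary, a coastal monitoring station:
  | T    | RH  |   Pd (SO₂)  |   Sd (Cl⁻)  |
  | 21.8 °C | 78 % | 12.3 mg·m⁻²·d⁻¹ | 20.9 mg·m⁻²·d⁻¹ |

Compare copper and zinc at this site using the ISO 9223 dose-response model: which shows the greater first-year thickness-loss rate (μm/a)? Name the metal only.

copper: T>10 °C ⇒ hinge -0.080·(21.8−10) = -0.9440
  SO₂ term: 0.0053·12.3^0.26·exp(0.059·78-0.9440) = 0.3947
  Sd branch = 0.01025·Sd^0.27·e^(0.036·RH+0.049·T) = 1.124 μm/a
  r_corr = 0.3947 + 1.124 = 1.518 μm/a
zinc: f(T) = -0.071·(T−10) [T>10 °C] = -0.8378
  SO₂ term: 0.0129·12.3^0.44·exp(0.046·78-0.8378) = 0.6089
  Sd branch = 0.0175·Sd^0.57·e^(0.008·RH+0.085·T) = 1.178 μm/a
  r_corr = 0.6089 + 1.178 = 1.787 μm/a
Ordering by μm/a: zinc (1.79) > copper (1.52)

zinc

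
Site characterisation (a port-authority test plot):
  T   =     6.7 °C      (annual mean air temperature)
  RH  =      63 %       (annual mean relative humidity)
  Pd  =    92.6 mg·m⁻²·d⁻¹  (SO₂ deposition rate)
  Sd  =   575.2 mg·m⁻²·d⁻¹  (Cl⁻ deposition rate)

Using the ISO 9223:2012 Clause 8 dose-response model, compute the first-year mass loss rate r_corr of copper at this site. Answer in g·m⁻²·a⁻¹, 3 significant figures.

copper: f(T) = +0.126·(T−10) [T≤10 °C] = -0.4158
  sulphur-dioxide contribution → 0.467 μm/a
  chloride contribution → 0.7646 μm/a
  total first-year rate 1.232 μm/a
Convert to mass loss: 1.232 μm/a × 8.96 g/cm³ = 11.03 g·m⁻²·a⁻¹

r_corr = 11.0 g·m⁻²·a⁻¹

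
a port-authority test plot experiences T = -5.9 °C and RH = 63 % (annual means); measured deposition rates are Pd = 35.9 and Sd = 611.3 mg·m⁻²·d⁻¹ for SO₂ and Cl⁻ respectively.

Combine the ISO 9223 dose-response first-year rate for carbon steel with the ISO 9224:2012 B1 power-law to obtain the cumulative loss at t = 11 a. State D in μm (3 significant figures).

D(11) = 134 μm

carbon steel: temperature factor f = +0.150·(-15.9) = -2.3850
  sulphur-dioxide contribution → 3.699 μm/a
  chloride contribution → 34.39 μm/a
  ⇒ r_corr(carbon steel) = 38.09 μm/a
Long-term exponent b (ISO 9224 Table 2, B1) = 0.523
  D(11) = 38.09 × 11^0.523 = 38.09 × 3.505 = 133.5 μm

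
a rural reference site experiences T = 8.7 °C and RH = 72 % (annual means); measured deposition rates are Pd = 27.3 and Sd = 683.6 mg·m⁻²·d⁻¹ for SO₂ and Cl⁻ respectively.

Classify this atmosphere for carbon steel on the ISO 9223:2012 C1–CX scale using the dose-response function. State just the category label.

C5

carbon steel: f(T) = +0.150·(T−10) [T≤10 °C] = -0.1950
  sulphur-dioxide contribution → 34.31 μm/a
  chloride contribution → 88.96 μm/a
  total first-year rate 123.3 μm/a
123 μm/a falls in (80, 200] for carbon steel → category C5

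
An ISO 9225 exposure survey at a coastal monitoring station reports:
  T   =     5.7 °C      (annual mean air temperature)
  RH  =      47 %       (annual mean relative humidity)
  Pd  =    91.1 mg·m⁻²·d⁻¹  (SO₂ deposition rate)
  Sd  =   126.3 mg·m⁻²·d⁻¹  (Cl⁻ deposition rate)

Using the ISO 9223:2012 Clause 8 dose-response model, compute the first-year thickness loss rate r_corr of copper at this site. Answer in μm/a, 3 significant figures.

r_corr = 0.431 μm/a

copper: f(T) = +0.126·(T−10) [T≤10 °C] = -0.5418
  Pd branch = 0.0053·Pd^0.26·e^(0.059·RH+f) = 0.1595 μm/a
  Cl⁻ term: 0.01025·126.3^0.27·exp(0.036·47+0.049·5.7) = 0.2718
  sum: 0.1595 + 0.2718 → r_corr = 0.4313 μm/a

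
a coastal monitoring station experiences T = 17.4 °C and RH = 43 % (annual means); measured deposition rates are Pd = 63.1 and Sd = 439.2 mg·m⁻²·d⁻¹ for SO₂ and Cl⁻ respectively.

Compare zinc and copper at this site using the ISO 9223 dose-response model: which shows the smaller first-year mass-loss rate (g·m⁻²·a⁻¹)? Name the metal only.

zinc: temperature factor f = -0.071·(7.4) = -0.5254
  sulphur-dioxide contribution → 0.3416 μm/a
  chloride contribution → 3.476 μm/a
  ⇒ r_corr(zinc) = 3.818 μm/a
  mass loss = 3.818 μm/a × 7.14 g/cm³ = 27.26 g·m⁻²·a⁻¹
copper: f(T) = -0.080·(T−10) [T>10 °C] = -0.5920
  sulphur-dioxide contribution → 0.1089 μm/a
  chloride contribution → 0.5845 μm/a
  total first-year rate 0.6934 μm/a
  mass loss = 0.6934 μm/a × 8.96 g/cm³ = 6.213 g·m⁻²·a⁻¹
Ordering by g·m⁻²·a⁻¹: zinc (27.3) > copper (6.21)

copper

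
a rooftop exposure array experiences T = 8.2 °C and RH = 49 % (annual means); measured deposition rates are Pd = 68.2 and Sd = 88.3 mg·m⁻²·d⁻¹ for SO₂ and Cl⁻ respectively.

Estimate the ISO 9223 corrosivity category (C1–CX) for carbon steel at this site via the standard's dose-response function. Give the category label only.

carbon steel: T≤10 °C ⇒ hinge +0.150·(8.2−10) = -0.2700
  SO₂ term: 1.77·68.2^0.52·exp(0.02·49-0.2700) = 32.35
  Sd branch = 0.102·Sd^0.62·e^(0.033·RH+0.04·T) = 11.48 μm/a
  sum: 32.35 + 11.48 → r_corr = 43.83 μm/a
43.8 μm/a falls in (25, 50] for carbon steel → category C3

C3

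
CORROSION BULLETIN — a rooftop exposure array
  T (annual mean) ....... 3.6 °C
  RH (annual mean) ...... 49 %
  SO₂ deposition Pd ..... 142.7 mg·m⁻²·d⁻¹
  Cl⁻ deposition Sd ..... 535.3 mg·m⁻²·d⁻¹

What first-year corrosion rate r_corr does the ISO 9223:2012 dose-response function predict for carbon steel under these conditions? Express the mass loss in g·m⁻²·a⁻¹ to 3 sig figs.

r_corr = 416 g·m⁻²·a⁻¹

carbon steel: T≤10 °C ⇒ hinge +0.150·(3.6−10) = -0.9600
  SO₂ term: 1.77·142.7^0.52·exp(0.02·49-0.9600) = 23.82
  Cl⁻ term: 0.102·535.3^0.62·exp(0.033·49+0.04·3.6) = 29.18
  sum: 23.82 + 29.18 → r_corr = 53 μm/a
Convert to mass loss: 53 μm/a × 7.85 g/cm³ = 416.1 g·m⁻²·a⁻¹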